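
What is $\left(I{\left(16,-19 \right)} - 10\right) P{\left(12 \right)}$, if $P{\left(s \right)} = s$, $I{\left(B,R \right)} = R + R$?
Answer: $-576$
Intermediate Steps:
$I{\left(B,R \right)} = 2 R$
$\left(I{\left(16,-19 \right)} - 10\right) P{\left(12 \right)} = \left(2 \left(-19\right) - 10\right) 12 = \left(-38 - 10\right) 12 = \left(-48\right) 12 = -576$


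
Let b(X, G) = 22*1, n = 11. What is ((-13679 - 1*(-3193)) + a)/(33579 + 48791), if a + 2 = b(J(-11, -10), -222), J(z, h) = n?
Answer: -5233/41185 ≈ -0.12706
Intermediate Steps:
J(z, h) = 11
b(X, G) = 22
a = 20 (a = -2 + 22 = 20)
((-13679 - 1*(-3193)) + a)/(33579 + 48791) = ((-13679 - 1*(-3193)) + 20)/(33579 + 48791) = ((-13679 + 3193) + 20)/82370 = (-10486 + 20)*(1/82370) = -10466*1/82370 = -5233/41185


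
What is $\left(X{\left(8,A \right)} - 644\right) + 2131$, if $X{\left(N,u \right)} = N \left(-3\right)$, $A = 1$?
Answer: $1463$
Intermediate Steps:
$X{\left(N,u \right)} = - 3 N$
$\left(X{\left(8,A \right)} - 644\right) + 2131 = \left(\left(-3\right) 8 - 644\right) + 2131 = \left(-24 - 644\right) + 2131 = -668 + 2131 = 1463$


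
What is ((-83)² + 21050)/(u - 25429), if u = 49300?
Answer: 9313/7957 ≈ 1.1704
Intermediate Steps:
((-83)² + 21050)/(u - 25429) = ((-83)² + 21050)/(49300 - 25429) = (6889 + 21050)/23871 = 27939*(1/23871) = 9313/7957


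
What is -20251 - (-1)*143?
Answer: -20108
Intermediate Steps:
-20251 - (-1)*143 = -20251 - 1*(-143) = -20251 + 143 = -20108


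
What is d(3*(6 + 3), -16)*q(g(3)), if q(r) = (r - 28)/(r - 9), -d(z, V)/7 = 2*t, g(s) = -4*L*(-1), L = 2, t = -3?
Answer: 840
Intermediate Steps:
g(s) = 8 (g(s) = -4*2*(-1) = -8*(-1) = 8)
d(z, V) = 42 (d(z, V) = -14*(-3) = -7*(-6) = 42)
q(r) = (-28 + r)/(-9 + r)
d(3*(6 + 3), -16)*q(g(3)) = 42*((-28 + 8)/(-9 + 8)) = 42*(-20/(-1)) = 42*(-1*(-20)) = 42*20 = 840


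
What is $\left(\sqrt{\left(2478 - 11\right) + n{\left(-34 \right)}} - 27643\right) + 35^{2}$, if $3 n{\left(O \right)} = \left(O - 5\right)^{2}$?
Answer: $-26418 + \sqrt{2974} \approx -26363.0$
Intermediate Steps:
$n{\left(O \right)} = \frac{\left(-5 + O\right)^{2}}{3}$ ($n{\left(O \right)} = \frac{\left(O - 5\right)^{2}}{3} = \frac{\left(-5 + O\right)^{2}}{3}$)
$\left(\sqrt{\left(2478 - 11\right) + n{\left(-34 \right)}} - 27643\right) + 35^{2} = \left(\sqrt{\left(2478 - 11\right) + \frac{\left(-5 - 34\right)^{2}}{3}} - 27643\right) + 35^{2} = \left(\sqrt{2467 + \frac{\left(-39\right)^{2}}{3}} - 27643\right) + 1225 = \left(\sqrt{2467 + \frac{1}{3} \cdot 1521} - 27643\right) + 1225 = \left(\sqrt{2467 + 507} - 27643\right) + 1225 = \left(\sqrt{2974} - 27643\right) + 1225 = \left(-27643 + \sqrt{2974}\right) + 1225 = -26418 + \sqrt{2974}$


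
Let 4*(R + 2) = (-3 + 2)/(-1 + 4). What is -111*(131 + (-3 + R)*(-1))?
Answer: -60421/4 ≈ -15105.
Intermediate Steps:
R = -25/12 (R = -2 + ((-3 + 2)/(-1 + 4))/4 = -2 + (-1/3)/4 = -2 + (-1*⅓)/4 = -2 + (¼)*(-⅓) = -2 - 1/12 = -25/12 ≈ -2.0833)
-111*(131 + (-3 + R)*(-1)) = -111*(131 + (-3 - 25/12)*(-1)) = -111*(131 - 61/12*(-1)) = -111*(131 + 61/12) = -111*1633/12 = -60421/4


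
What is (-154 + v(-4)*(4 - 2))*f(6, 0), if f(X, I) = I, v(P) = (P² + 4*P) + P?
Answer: 0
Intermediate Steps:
v(P) = P² + 5*P
(-154 + v(-4)*(4 - 2))*f(6, 0) = (-154 + (-4*(5 - 4))*(4 - 2))*0 = (-154 - 4*1*2)*0 = (-154 - 4*2)*0 = (-154 - 8)*0 = -162*0 = 0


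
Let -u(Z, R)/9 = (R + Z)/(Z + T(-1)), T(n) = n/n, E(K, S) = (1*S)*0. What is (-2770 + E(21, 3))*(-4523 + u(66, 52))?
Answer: 842365310/67 ≈ 1.2573e+7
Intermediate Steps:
E(K, S) = 0 (E(K, S) = S*0 = 0)
T(n) = 1
u(Z, R) = -9*(R + Z)/(1 + Z) (u(Z, R) = -9*(R + Z)/(Z + 1) = -9*(R + Z)/(1 + Z))
(-2770 + E(21, 3))*(-4523 + u(66, 52)) = (-2770 + 0)*(-4523 + 9*(-1*52 - 1*66)/(1 + 66)) = -2770*(-4523 + 9*(-52 - 66)/67) = -2770*(-4523 + 9*(1/67)*(-118)) = -2770*(-4523 - 1062/67) = -2770*(-304103/67) = 842365310/67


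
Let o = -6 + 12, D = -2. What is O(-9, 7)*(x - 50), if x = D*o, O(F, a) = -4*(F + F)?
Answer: -4464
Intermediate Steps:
o = 6
O(F, a) = -8*F
x = -12 (x = -2*6 = -12)
O(-9, 7)*(x - 50) = (-8*(-9))*(-12 - 50) = 72*(-62) = -4464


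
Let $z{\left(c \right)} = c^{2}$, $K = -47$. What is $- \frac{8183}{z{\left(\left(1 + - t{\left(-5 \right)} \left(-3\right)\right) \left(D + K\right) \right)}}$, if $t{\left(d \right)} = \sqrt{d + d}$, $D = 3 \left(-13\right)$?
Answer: $\frac{8183 i}{7396 \left(6 \sqrt{10} + 89 i\right)} \approx 0.011891 + 0.002535 i$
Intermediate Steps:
$D = -39$
$t{\left(d \right)} = \sqrt{2} \sqrt{d}$ ($t{\left(d \right)} = \sqrt{2 d} = \sqrt{2} \sqrt{d}$)
$- \frac{8183}{z{\left(\left(1 + - t{\left(-5 \right)} \left(-3\right)\right) \left(D + K\right) \right)}} = - \frac{8183}{\left(\left(1 + - \sqrt{2} \sqrt{-5} \left(-3\right)\right) \left(-39 - 47\right)\right)^{2}} = - \frac{8183}{\left(\left(1 + - \sqrt{2} i \sqrt{5} \left(-3\right)\right) \left(-86\right)\right)^{2}} = - \frac{8183}{\left(\left(1 + - i \sqrt{10} \left(-3\right)\right) \left(-86\right)\right)^{2}} = - \frac{8183}{\left(\left(1 + 3 i \sqrt{10}\right) \left(-86\right)\right)^{2}} = - \frac{8183}{\left(-86 - 258 i \sqrt{10}\right)^{2}}$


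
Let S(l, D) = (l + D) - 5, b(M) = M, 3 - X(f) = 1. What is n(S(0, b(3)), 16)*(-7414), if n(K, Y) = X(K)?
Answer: -14828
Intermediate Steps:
X(f) = 2 (X(f) = 3 - 1*1 = 3 - 1 = 2)
S(l, D) = -5 + D + l (S(l, D) = (D + l) - 5 = -5 + D + l)
n(K, Y) = 2
n(S(0, b(3)), 16)*(-7414) = 2*(-7414) = -14828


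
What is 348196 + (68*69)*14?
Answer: 413884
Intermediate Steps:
348196 + (68*69)*14 = 348196 + 4692*14 = 348196 + 65688 = 413884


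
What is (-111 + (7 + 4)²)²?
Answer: 100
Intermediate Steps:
(-111 + (7 + 4)²)² = (-111 + 11²)² = (-111 + 121)² = 10² = 100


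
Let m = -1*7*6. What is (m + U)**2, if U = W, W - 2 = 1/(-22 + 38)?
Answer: 408321/256 ≈ 1595.0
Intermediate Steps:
m = -42 (m = -7*6 = -42)
W = 33/16 (W = 2 + 1/(-22 + 38) = 2 + 1/16 = 33/16 ≈ 2.0625)
U = 33/16 ≈ 2.0625
(m + U)**2 = (-42 + 33/16)**2 = (-639/16)**2 = 408321/256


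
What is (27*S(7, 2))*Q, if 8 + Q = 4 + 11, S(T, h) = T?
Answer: 1323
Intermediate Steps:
Q = 7 (Q = -8 + (4 + 11) = -8 + 15 = 7)
(27*S(7, 2))*Q = (27*7)*7 = 189*7 = 1323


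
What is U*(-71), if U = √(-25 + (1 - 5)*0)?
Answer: -355*I ≈ -355.0*I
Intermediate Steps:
U = 5*I (U = √(-25 - 4*0) = √(-25 + 0) = √(-25) = 5*I ≈ 5.0*I)
U*(-71) = (5*I)*(-71) = -355*I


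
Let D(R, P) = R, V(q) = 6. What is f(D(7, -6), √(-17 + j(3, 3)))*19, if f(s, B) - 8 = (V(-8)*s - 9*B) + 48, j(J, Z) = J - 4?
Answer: 1862 - 513*I*√2 ≈ 1862.0 - 725.49*I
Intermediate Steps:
j(J, Z) = -4 + J
f(s, B) = 56 - 9*B + 6*s (f(s, B) = 8 + ((6*s - 9*B) + 48) = 8 + ((-9*B + 6*s) + 48) = 8 + (48 - 9*B + 6*s) = 56 - 9*B + 6*s)
f(D(7, -6), √(-17 + j(3, 3)))*19 = (56 - 9*√(-17 + (-4 + 3)) + 6*7)*19 = (56 - 9*√(-17 - 1) + 42)*19 = (56 - 27*I*√2 + 42)*19 = (98 - 27*I*√2)*19 = 1862 - 513*I*√2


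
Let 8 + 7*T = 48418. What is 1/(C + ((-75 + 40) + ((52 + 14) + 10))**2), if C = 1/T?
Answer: 48410/81377217 ≈ 0.00059488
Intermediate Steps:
T = 48410/7 (T = -8/7 + (1/7)*48418 = -8/7 + 48418/7 = 48410/7 ≈ 6915.7)
C = 7/48410 (C = 1/(48410/7) = 7/48410 ≈ 0.00014460)
1/(C + ((-75 + 40) + ((52 + 14) + 10))**2) = 1/(7/48410 + ((-75 + 40) + ((52 + 14) + 10))**2) = 1/(7/48410 + (-35 + (66 + 10))**2) = 1/(7/48410 + (-35 + 76)**2) = 1/(7/48410 + 41**2) = 1/(7/48410 + 1681) = 1/(81377217/48410) = 48410/81377217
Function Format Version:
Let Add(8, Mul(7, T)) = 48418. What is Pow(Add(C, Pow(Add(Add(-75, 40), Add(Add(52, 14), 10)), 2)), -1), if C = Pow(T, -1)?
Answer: Rational(48410, 81377217) ≈ 0.00059488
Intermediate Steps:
T = Rational(48410, 7) (T = Add(Rational(-8, 7), Mul(Rational(1, 7), 48418)) = Add(Rational(-8, 7), Rational(48418, 7)) = Rational(48410, 7) ≈ 6915.7)
C = Rational(7, 48410) (C = Pow(Rational(48410, 7), -1) = Rational(7, 48410) ≈ 0.00014460)
Pow(Add(C, Pow(Add(Add(-75, 40), Add(Add(52, 14), 10)), 2)), -1) = Pow(Add(Rational(7, 48410), Pow(Add(Add(-75, 40), Add(Add(52, 14), 10)), 2)), -1) = Pow(Add(Rational(7, 48410), Pow(Add(-35, Add(66, 10)), 2)), -1) = Pow(Add(Rational(7, 48410), Pow(Add(-35, 76), 2)), -1) = Pow(Add(Rational(7, 48410), Pow(41, 2)), -1) = Pow(Add(Rational(7, 48410), 1681), -1) = Pow(Rational(81377217, 48410), -1) = Rational(48410, 81377217)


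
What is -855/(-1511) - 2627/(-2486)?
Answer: 6094927/3756346 ≈ 1.6226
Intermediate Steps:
-855/(-1511) - 2627/(-2486) = -855*(-1/1511) - 2627*(-1/2486) = 855/1511 + 2627/2486 = 6094927/3756346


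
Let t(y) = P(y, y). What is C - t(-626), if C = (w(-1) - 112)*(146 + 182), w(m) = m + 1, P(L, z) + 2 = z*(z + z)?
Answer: -820486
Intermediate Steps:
P(L, z) = -2 + 2*z² (P(L, z) = -2 + z*(z + z) = -2 + z*(2*z) = -2 + 2*z²)
t(y) = -2 + 2*y²
w(m) = 1 + m
C = -36736 (C = ((1 - 1) - 112)*(146 + 182) = (0 - 112)*328 = -112*328 = -36736)
C - t(-626) = -36736 - (-2 + 2*(-626)²) = -36736 - (-2 + 2*391876) = -36736 - (-2 + 783752) = -36736 - 1*783750 = -36736 - 783750 = -820486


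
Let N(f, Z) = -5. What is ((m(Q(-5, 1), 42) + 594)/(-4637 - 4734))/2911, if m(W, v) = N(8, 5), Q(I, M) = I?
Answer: -589/27278981 ≈ -2.1592e-5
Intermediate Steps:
m(W, v) = -5
((m(Q(-5, 1), 42) + 594)/(-4637 - 4734))/2911 = ((-5 + 594)/(-4637 - 4734))/2911 = (589/(-9371))*(1/2911) = (589*(-1/9371))*(1/2911) = -589/9371*1/2911 = -589/27278981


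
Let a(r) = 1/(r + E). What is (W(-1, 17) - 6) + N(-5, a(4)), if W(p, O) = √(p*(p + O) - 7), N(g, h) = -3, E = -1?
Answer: -9 + I*√23 ≈ -9.0 + 4.7958*I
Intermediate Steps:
a(r) = 1/(-1 + r) (a(r) = 1/(r - 1) = 1/(-1 + r))
W(p, O) = √(-7 + p*(O + p)) (W(p, O) = √(p*(O + p) - 7) = √(-7 + p*(O + p)))
(W(-1, 17) - 6) + N(-5, a(4)) = (√(-7 + (-1)² + 17*(-1)) - 6) - 3 = (√(-7 + 1 - 17) - 6) - 3 = (√(-23) - 6) - 3 = (I*√23 - 6) - 3 = (-6 + I*√23) - 3 = -9 + I*√23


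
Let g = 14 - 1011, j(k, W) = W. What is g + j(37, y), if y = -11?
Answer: -1008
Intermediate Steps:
g = -997
g + j(37, y) = -997 - 11 = -1008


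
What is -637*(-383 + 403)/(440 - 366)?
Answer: -6370/37 ≈ -172.16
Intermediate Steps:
-637*(-383 + 403)/(440 - 366) = -12740/74 = -637*10/37 = -6370/37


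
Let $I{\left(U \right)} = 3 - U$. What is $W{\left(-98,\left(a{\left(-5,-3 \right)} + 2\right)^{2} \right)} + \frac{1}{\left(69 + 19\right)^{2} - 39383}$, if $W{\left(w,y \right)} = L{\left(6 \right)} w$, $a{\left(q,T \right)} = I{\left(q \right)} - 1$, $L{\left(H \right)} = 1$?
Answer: $- \frac{3100623}{31639} \approx -98.0$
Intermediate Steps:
$a{\left(q,T \right)} = 2 - q$ ($a{\left(q,T \right)} = \left(3 - q\right) - 1 = 2 - q$)
$W{\left(w,y \right)} = w$ ($W{\left(w,y \right)} = 1 w = w$)
$W{\left(-98,\left(a{\left(-5,-3 \right)} + 2\right)^{2} \right)} + \frac{1}{\left(69 + 19\right)^{2} - 39383} = -98 + \frac{1}{\left(69 + 19\right)^{2} - 39383} = -98 + \frac{1}{88^{2} - 39383} = -98 + \frac{1}{7744 - 39383} = -98 + \frac{1}{-31639} = -98 - \frac{1}{31639} = - \frac{3100623}{31639}$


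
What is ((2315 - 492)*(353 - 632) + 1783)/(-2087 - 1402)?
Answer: 506834/3489 ≈ 145.27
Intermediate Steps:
((2315 - 492)*(353 - 632) + 1783)/(-2087 - 1402) = (1823*(-279) + 1783)/(-3489) = (-508617 + 1783)*(-1/3489) = -506834*(-1/3489) = 506834/3489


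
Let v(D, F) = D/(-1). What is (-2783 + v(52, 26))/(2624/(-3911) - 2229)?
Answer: 1583955/1245749 ≈ 1.2715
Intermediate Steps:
v(D, F) = -D (v(D, F) = D*(-1) = -D)
(-2783 + v(52, 26))/(2624/(-3911) - 2229) = (-2783 - 1*52)/(2624/(-3911) - 2229) = (-2783 - 52)/(2624*(-1/3911) - 2229) = -2835/(-2624/3911 - 2229) = -2835/(-8720243/3911) = -2835*(-3911/8720243) = 1583955/1245749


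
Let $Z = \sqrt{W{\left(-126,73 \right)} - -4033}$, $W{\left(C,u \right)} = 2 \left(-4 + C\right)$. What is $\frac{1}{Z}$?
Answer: $\frac{\sqrt{77}}{539} \approx 0.01628$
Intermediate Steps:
$W{\left(C,u \right)} = -8 + 2 C$
$Z = 7 \sqrt{77}$ ($Z = \sqrt{\left(-8 + 2 \left(-126\right)\right) - -4033} = \sqrt{\left(-8 - 252\right) + \left(-14568 + 18601\right)} = \sqrt{-260 + 4033} = \sqrt{3773} = 7 \sqrt{77} \approx 61.425$)
$\frac{1}{Z} = \frac{1}{7 \sqrt{77}} = \frac{\sqrt{77}}{539}$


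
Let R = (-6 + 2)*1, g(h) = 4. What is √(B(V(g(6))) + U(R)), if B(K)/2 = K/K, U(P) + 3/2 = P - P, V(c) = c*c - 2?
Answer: √2/2 ≈ 0.70711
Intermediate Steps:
V(c) = -2 + c² (V(c) = c² - 2 = -2 + c²)
R = -4 (R = -4*1 = -4)
U(P) = -3/2 (U(P) = -3/2 + (P - P) = -3/2 + 0 = -3/2)
B(K) = 2 (B(K) = 2*(K/K) = 2*1 = 2)
√(B(V(g(6))) + U(R)) = √(2 - 3/2) = √(½) = √2/2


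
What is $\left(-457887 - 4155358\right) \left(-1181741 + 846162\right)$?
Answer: $1548108143855$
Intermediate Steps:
$\left(-457887 - 4155358\right) \left(-1181741 + 846162\right) = \left(-4613245\right) \left(-335579\right) = 1548108143855$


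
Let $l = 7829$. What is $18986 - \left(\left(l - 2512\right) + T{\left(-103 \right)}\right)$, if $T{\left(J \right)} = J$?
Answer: $13772$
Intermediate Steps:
$18986 - \left(\left(l - 2512\right) + T{\left(-103 \right)}\right) = 18986 - \left(\left(7829 - 2512\right) - 103\right) = 18986 - \left(5317 - 103\right) = 18986 - 5214 = 13772$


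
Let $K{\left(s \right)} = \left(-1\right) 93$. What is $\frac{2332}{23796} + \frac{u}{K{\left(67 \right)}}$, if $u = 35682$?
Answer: $- \frac{70739333}{184419} \approx -383.58$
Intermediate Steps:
$K{\left(s \right)} = -93$
$\frac{2332}{23796} + \frac{u}{K{\left(67 \right)}} = \frac{2332}{23796} + \frac{35682}{-93} = 2332 \cdot \frac{1}{23796} + 35682 \left(- \frac{1}{93}\right) = \frac{583}{5949} - \frac{11894}{31} = - \frac{70739333}{184419}$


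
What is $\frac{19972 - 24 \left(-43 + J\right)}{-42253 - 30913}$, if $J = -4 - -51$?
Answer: $- \frac{9938}{36583} \approx -0.27166$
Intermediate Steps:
$J = 47$ ($J = -4 + 51 = 47$)
$\frac{19972 - 24 \left(-43 + J\right)}{-42253 - 30913} = \frac{19972 - 24 \left(-43 + 47\right)}{-42253 - 30913} = \frac{19972 - 96}{-73166} = \left(19972 - 96\right) \left(- \frac{1}{73166}\right) = 19876 \left(- \frac{1}{73166}\right) = - \frac{9938}{36583}$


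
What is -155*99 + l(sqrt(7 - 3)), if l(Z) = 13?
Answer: -15332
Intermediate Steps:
-155*99 + l(sqrt(7 - 3)) = -155*99 + 13 = -15345 + 13 = -15332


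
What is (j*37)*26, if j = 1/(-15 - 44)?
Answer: -962/59 ≈ -16.305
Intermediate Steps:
j = -1/59 (j = 1/(-59) = -1/59 ≈ -0.016949)
(j*37)*26 = -1/59*37*26 = -37/59*26 = -962/59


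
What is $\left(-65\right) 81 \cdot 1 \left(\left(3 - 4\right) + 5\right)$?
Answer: $-21060$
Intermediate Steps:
$\left(-65\right) 81 \cdot 1 \left(\left(3 - 4\right) + 5\right) = - 5265 \cdot 1 \left(-1 + 5\right) = - 5265 \cdot 1 \cdot 4 = \left(-5265\right) 4 = -21060$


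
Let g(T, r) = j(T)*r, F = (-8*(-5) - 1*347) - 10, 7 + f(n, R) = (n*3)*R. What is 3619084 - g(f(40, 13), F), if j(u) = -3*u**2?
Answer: -2290011275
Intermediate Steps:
f(n, R) = -7 + 3*R*n (f(n, R) = -7 + (n*3)*R = -7 + (3*n)*R = -7 + 3*R*n)
F = -317 (F = (40 - 347) - 10 = -307 - 10 = -317)
g(T, r) = -3*r*T**2 (g(T, r) = (-3*T**2)*r = -3*r*T**2)
3619084 - g(f(40, 13), F) = 3619084 - (-3)*(-317)*(-7 + 3*13*40)**2 = 3619084 - (-3)*(-317)*(-7 + 1560)**2 = 3619084 - (-3)*(-317)*1553**2 = 3619084 - (-3)*(-317)*2411809 = 3619084 - 1*2293630359 = 3619084 - 2293630359 = -2290011275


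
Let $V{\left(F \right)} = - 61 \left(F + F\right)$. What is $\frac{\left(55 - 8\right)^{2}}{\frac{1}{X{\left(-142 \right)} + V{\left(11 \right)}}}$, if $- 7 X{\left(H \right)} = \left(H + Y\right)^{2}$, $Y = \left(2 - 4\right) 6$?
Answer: $-10448570$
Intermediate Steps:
$Y = -12$ ($Y = \left(-2\right) 6 = -12$)
$V{\left(F \right)} = - 122 F$ ($V{\left(F \right)} = - 61 \cdot 2 F = - 122 F$)
$X{\left(H \right)} = - \frac{\left(-12 + H\right)^{2}}{7}$ ($X{\left(H \right)} = - \frac{\left(H - 12\right)^{2}}{7} = - \frac{\left(-12 + H\right)^{2}}{7}$)
$\frac{\left(55 - 8\right)^{2}}{\frac{1}{X{\left(-142 \right)} + V{\left(11 \right)}}} = \frac{\left(55 - 8\right)^{2}}{\frac{1}{- \frac{\left(-12 - 142\right)^{2}}{7} - 1342}} = \frac{47^{2}}{\frac{1}{- \frac{\left(-154\right)^{2}}{7} - 1342}} = \frac{2209}{\frac{1}{\left(- \frac{1}{7}\right) 23716 - 1342}} = \frac{2209}{\frac{1}{-3388 - 1342}} = \frac{2209}{\frac{1}{-4730}} = \frac{2209}{- \frac{1}{4730}} = 2209 \left(-4730\right) = -10448570$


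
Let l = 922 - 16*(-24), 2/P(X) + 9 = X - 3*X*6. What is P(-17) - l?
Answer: -182839/140 ≈ -1306.0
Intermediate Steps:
P(X) = 2/(-9 - 17*X) (P(X) = 2/(-9 + (X - 3*X*6)) = 2/(-9 + (X - 18*X)) = 2/(-9 - 17*X))
l = 1306 (l = 922 - 1*(-384) = 922 + 384 = 1306)
P(-17) - l = -2/(9 + 17*(-17)) - 1*1306 = -2/(9 - 289) - 1306 = -2/(-280) - 1306 = -2*(-1/280) - 1306 = 1/140 - 1306 = -182839/140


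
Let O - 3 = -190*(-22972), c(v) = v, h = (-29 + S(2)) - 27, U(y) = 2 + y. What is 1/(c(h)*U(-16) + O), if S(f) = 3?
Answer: 1/4365425 ≈ 2.2907e-7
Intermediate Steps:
h = -53 (h = (-29 + 3) - 27 = -26 - 27 = -53)
O = 4364683 (O = 3 - 190*(-22972) = 3 + 4364680 = 4364683)
1/(c(h)*U(-16) + O) = 1/(-53*(2 - 16) + 4364683) = 1/(-53*(-14) + 4364683) = 1/(742 + 4364683) = 1/4365425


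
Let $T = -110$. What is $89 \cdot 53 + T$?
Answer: $4607$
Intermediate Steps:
$89 \cdot 53 + T = 89 \cdot 53 - 110 = 4717 - 110 = 4607$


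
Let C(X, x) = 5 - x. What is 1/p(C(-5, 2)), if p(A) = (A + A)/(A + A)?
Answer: 1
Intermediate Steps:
p(A) = 1 (p(A) = (2*A)/((2*A)) = (2*A)*(1/(2*A)) = 1)
1/p(C(-5, 2)) = 1/1 = 1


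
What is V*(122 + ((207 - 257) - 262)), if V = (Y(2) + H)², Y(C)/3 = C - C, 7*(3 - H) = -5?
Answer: -128440/49 ≈ -2621.2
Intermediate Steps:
H = 26/7 (H = 3 - ⅐*(-5) = 3 + 5/7 = 26/7 ≈ 3.7143)
Y(C) = 0 (Y(C) = 3*(C - C) = 3*0 = 0)
V = 676/49 (V = (0 + 26/7)² = (26/7)² = 676/49 ≈ 13.796)
V*(122 + ((207 - 257) - 262)) = 676*(122 + ((207 - 257) - 262))/49 = 676*(122 + (-50 - 262))/49 = 676*(122 - 312)/49 = (676/49)*(-190) = -128440/49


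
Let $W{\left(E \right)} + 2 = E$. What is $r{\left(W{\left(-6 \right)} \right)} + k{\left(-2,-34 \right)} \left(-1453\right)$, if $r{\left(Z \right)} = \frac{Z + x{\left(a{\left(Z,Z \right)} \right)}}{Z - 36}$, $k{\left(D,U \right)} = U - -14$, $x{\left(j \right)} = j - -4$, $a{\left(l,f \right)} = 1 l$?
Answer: $\frac{319663}{11} \approx 29060.0$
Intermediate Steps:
$a{\left(l,f \right)} = l$
$W{\left(E \right)} = -2 + E$
$x{\left(j \right)} = 4 + j$ ($x{\left(j \right)} = j + 4 = 4 + j$)
$k{\left(D,U \right)} = 14 + U$ ($k{\left(D,U \right)} = U + 14 = 14 + U$)
$r{\left(Z \right)} = \frac{4 + 2 Z}{-36 + Z}$ ($r{\left(Z \right)} = \frac{Z + \left(4 + Z\right)}{Z - 36} = \frac{4 + 2 Z}{-36 + Z}$)
$r{\left(W{\left(-6 \right)} \right)} + k{\left(-2,-34 \right)} \left(-1453\right) = \frac{2 \left(2 - 8\right)}{-36 - 8} + \left(14 - 34\right) \left(-1453\right) = \frac{2 \left(2 - 8\right)}{-36 - 8} - -29060 = 2 \frac{1}{-44} \left(-6\right) + 29060 = 2 \left(- \frac{1}{44}\right) \left(-6\right) + 29060 = \frac{3}{11} + 29060 = \frac{319663}{11}$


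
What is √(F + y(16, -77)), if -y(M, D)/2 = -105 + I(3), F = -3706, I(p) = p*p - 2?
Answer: 3*I*√390 ≈ 59.245*I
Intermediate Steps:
I(p) = -2 + p² (I(p) = p² - 2 = -2 + p²)
y(M, D) = 196 (y(M, D) = -2*(-105 + (-2 + 3²)) = -2*(-105 + (-2 + 9)) = -2*(-105 + 7) = -2*(-98) = 196)
√(F + y(16, -77)) = √(-3706 + 196) = √(-3510) = 3*I*√390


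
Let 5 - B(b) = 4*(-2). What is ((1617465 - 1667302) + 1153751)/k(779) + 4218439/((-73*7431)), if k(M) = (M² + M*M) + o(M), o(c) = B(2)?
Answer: -215288848663/31351649085 ≈ -6.8669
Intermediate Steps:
B(b) = 13 (B(b) = 5 - 4*(-2) = 5 - 1*(-8) = 5 + 8 = 13)
o(c) = 13
k(M) = 13 + 2*M² (k(M) = (M² + M*M) + 13 = (M² + M²) + 13 = 2*M² + 13 = 13 + 2*M²)
((1617465 - 1667302) + 1153751)/k(779) + 4218439/((-73*7431)) = ((1617465 - 1667302) + 1153751)/(13 + 2*779²) + 4218439/((-73*7431)) = (-49837 + 1153751)/(13 + 2*606841) + 4218439/(-542463) = 1103914/(13 + 1213682) + 4218439*(-1/542463) = 1103914/1213695 - 4218439/542463 = 1103914*(1/1213695) - 4218439/542463 = 157702/173385 - 4218439/542463 = -215288848663/31351649085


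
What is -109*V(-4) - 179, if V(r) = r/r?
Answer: -288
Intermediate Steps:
V(r) = 1
-109*V(-4) - 179 = -109*1 - 179 = -109 - 179 = -288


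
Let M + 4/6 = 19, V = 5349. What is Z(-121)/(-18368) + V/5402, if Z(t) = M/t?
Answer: 1621145633/1637194944 ≈ 0.99020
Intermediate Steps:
M = 55/3 (M = -⅔ + 19 = 55/3 ≈ 18.333)
Z(t) = 55/(3*t)
Z(-121)/(-18368) + V/5402 = ((55/3)/(-121))/(-18368) + 5349/5402 = ((55/3)*(-1/121))*(-1/18368) + 5349*(1/5402) = -5/33*(-1/18368) + 5349/5402 = 5/606144 + 5349/5402 = 1621145633/1637194944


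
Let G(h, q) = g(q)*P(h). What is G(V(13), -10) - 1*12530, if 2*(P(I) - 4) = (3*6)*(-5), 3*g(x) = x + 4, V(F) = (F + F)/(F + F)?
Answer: -12448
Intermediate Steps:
V(F) = 1 (V(F) = (2*F)/((2*F)) = (2*F)*(1/(2*F)) = 1)
g(x) = 4/3 + x/3 (g(x) = (x + 4)/3 = (4 + x)/3 = 4/3 + x/3)
P(I) = -41 (P(I) = 4 + ((3*6)*(-5))/2 = 4 + (18*(-5))/2 = 4 + (1/2)*(-90) = 4 - 45 = -41)
G(h, q) = -164/3 - 41*q/3 (G(h, q) = (4/3 + q/3)*(-41) = -164/3 - 41*q/3)
G(V(13), -10) - 1*12530 = (-164/3 - 41/3*(-10)) - 1*12530 = (-164/3 + 410/3) - 12530 = 82 - 12530 = -12448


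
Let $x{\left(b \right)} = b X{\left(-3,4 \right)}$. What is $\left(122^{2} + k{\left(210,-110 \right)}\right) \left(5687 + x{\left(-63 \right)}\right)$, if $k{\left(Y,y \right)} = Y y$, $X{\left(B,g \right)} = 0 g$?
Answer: $-46724392$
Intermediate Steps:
$X{\left(B,g \right)} = 0$
$x{\left(b \right)} = 0$ ($x{\left(b \right)} = b 0 = 0$)
$\left(122^{2} + k{\left(210,-110 \right)}\right) \left(5687 + x{\left(-63 \right)}\right) = \left(122^{2} + 210 \left(-110\right)\right) \left(5687 + 0\right) = \left(14884 - 23100\right) 5687 = \left(-8216\right) 5687 = -46724392$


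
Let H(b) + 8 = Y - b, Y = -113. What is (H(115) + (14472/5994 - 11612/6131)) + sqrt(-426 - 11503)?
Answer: -160253500/680541 + I*sqrt(11929) ≈ -235.48 + 109.22*I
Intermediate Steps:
H(b) = -121 - b (H(b) = -8 + (-113 - b) = -121 - b)
(H(115) + (14472/5994 - 11612/6131)) + sqrt(-426 - 11503) = ((-121 - 1*115) + (14472/5994 - 11612/6131)) + sqrt(-426 - 11503) = ((-121 - 115) + (14472*(1/5994) - 11612*1/6131)) + sqrt(-11929) = (-236 + (268/111 - 11612/6131)) + I*sqrt(11929) = (-236 + 354176/680541) + I*sqrt(11929) = -160253500/680541 + I*sqrt(11929)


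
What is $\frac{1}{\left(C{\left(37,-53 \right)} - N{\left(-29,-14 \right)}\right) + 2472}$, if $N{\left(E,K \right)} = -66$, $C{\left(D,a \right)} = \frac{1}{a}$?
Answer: $\frac{53}{134513} \approx 0.00039401$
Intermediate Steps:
$\frac{1}{\left(C{\left(37,-53 \right)} - N{\left(-29,-14 \right)}\right) + 2472} = \frac{1}{\left(\frac{1}{-53} - -66\right) + 2472} = \frac{1}{\left(- \frac{1}{53} + 66\right) + 2472} = \frac{1}{\frac{3497}{53} + 2472} = \frac{1}{\frac{134513}{53}} = \frac{53}{134513}$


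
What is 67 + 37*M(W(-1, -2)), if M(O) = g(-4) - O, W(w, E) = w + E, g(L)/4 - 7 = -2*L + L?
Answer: 1806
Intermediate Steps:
g(L) = 28 - 4*L (g(L) = 28 + 4*(-2*L + L) = 28 + 4*(-L) = 28 - 4*L)
W(w, E) = E + w
M(O) = 44 - O (M(O) = (28 - 4*(-4)) - O = (28 + 16) - O = 44 - O)
67 + 37*M(W(-1, -2)) = 67 + 37*(44 - (-2 - 1)) = 67 + 37*(44 - 1*(-3)) = 67 + 37*(44 + 3) = 67 + 37*47 = 67 + 1739 = 1806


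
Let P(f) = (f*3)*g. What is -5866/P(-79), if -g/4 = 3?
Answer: -2933/1422 ≈ -2.0626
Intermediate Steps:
g = -12 (g = -4*3 = -12)
P(f) = -36*f (P(f) = (f*3)*(-12) = (3*f)*(-12) = -36*f)
-5866/P(-79) = -5866/((-36*(-79))) = -5866/2844 = -5866*1/2844 = -2933/1422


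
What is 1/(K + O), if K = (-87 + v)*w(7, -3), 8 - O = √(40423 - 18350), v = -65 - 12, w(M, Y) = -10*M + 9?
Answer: 10012/100218071 + √22073/100218071 ≈ 0.00010138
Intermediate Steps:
w(M, Y) = 9 - 10*M
v = -77
O = 8 - √22073 (O = 8 - √(40423 - 18350) = 8 - √22073 ≈ -140.57)
K = 10004 (K = (-87 - 77)*(9 - 10*7) = -164*(9 - 70) = -164*(-61) = 10004)
1/(K + O) = 1/(10004 + (8 - √22073)) = 1/(10012 - √22073)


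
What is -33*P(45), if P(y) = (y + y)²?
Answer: -267300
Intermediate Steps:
P(y) = 4*y² (P(y) = (2*y)² = 4*y²)
-33*P(45) = -132*45² = -132*2025 = -33*8100 = -267300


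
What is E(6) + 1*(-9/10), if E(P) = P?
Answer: 51/10 ≈ 5.1000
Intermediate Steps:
E(6) + 1*(-9/10) = 6 + 1*(-9/10) = 6 - 9/10 = 51/10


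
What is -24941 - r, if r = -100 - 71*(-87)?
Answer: -31018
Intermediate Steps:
r = 6077 (r = -100 + 6177 = 6077)
-24941 - r = -24941 - 1*6077 = -24941 - 6077 = -31018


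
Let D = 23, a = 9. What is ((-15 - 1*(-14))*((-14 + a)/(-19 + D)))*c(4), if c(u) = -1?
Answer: -5/4 ≈ -1.2500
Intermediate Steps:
((-15 - 1*(-14))*((-14 + a)/(-19 + D)))*c(4) = ((-15 - 1*(-14))*((-14 + 9)/(-19 + 23)))*(-1) = ((-15 + 14)*(-5/4))*(-1) = -(-5)/4*(-1) = -1*(-5/4)*(-1) = (5/4)*(-1) = -5/4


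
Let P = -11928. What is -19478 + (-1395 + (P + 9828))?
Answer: -22973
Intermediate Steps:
-19478 + (-1395 + (P + 9828)) = -19478 + (-1395 + (-11928 + 9828)) = -19478 + (-1395 - 2100) = -19478 - 3495 = -22973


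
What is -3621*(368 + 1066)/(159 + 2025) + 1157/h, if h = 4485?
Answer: -298537159/125580 ≈ -2377.3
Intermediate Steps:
-3621*(368 + 1066)/(159 + 2025) + 1157/h = -3621*(368 + 1066)/(159 + 2025) + 1157/4485 = -3621/(2184/1434) + 1157*(1/4485) = -3621/(2184*(1/1434)) + 89/345 = -3621/364/239 + 89/345 = -3621*239/364 + 89/345 = -865419/364 + 89/345 = -298537159/125580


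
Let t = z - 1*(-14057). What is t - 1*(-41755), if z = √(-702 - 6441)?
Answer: 55812 + I*√7143 ≈ 55812.0 + 84.516*I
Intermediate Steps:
z = I*√7143 (z = √(-7143) = I*√7143 ≈ 84.516*I)
t = 14057 + I*√7143 (t = I*√7143 - 1*(-14057) = I*√7143 + 14057 = 14057 + I*√7143 ≈ 14057.0 + 84.516*I)
t - 1*(-41755) = (14057 + I*√7143) - 1*(-41755) = (14057 + I*√7143) + 41755 = 55812 + I*√7143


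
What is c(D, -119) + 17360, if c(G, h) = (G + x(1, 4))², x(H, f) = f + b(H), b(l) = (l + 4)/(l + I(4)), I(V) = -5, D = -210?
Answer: 965001/16 ≈ 60313.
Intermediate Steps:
b(l) = (4 + l)/(-5 + l) (b(l) = (l + 4)/(l - 5) = (4 + l)/(-5 + l))
x(H, f) = f + (4 + H)/(-5 + H)
c(G, h) = (11/4 + G)² (c(G, h) = (G + (4 + 1 + 4*(-5 + 1))/(-5 + 1))² = (G + (4 + 1 + 4*(-4))/(-4))² = (G - (4 + 1 - 16)/4)² = (G - ¼*(-11))² = (G + 11/4)² = (11/4 + G)²)
c(D, -119) + 17360 = (11 + 4*(-210))²/16 + 17360 = (11 - 840)²/16 + 17360 = (1/16)*(-829)² + 17360 = (1/16)*687241 + 17360 = 687241/16 + 17360 = 965001/16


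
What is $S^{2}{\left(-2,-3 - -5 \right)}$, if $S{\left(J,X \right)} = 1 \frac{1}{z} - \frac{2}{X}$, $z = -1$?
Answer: $4$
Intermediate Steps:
$S{\left(J,X \right)} = -1 - \frac{2}{X}$ ($S{\left(J,X \right)} = 1 \frac{1}{-1} - \frac{2}{X} = 1 \left(-1\right) - \frac{2}{X} = -1 - \frac{2}{X}$)
$S^{2}{\left(-2,-3 - -5 \right)} = \left(\frac{-2 - \left(-3 - -5\right)}{-3 - -5}\right)^{2} = \left(\frac{-2 - \left(-3 + 5\right)}{-3 + 5}\right)^{2} = \left(\frac{-2 - 2}{2}\right)^{2} = \left(\frac{1}{2} \left(-4\right)\right)^{2} = \left(-2\right)^{2} = 4$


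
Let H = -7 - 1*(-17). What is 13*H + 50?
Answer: 180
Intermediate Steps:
H = 10 (H = -7 + 17 = 10)
13*H + 50 = 13*10 + 50 = 130 + 50 = 180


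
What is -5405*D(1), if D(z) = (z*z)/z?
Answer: -5405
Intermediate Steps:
D(z) = z (D(z) = z²/z = z)
-5405*D(1) = -5405*1 = -5405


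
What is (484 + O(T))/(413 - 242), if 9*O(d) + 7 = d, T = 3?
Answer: 4352/1539 ≈ 2.8278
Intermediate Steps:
O(d) = -7/9 + d/9
(484 + O(T))/(413 - 242) = (484 + (-7/9 + (1/9)*3))/(413 - 242) = (484 + (-7/9 + 1/3))/171 = (484 - 4/9)*(1/171) = (4352/9)*(1/171) = 4352/1539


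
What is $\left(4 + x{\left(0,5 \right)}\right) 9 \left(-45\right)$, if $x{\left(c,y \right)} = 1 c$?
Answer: $-1620$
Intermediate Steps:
$x{\left(c,y \right)} = c$
$\left(4 + x{\left(0,5 \right)}\right) 9 \left(-45\right) = \left(4 + 0\right) 9 \left(-45\right) = 4 \cdot 9 \left(-45\right) = 36 \left(-45\right) = -1620$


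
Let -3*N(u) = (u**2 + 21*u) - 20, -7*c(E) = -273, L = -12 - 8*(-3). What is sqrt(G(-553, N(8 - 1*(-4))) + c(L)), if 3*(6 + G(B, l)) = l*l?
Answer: sqrt(426801)/9 ≈ 72.589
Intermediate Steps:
L = 12 (L = -12 + 24 = 12)
c(E) = 39 (c(E) = -1/7*(-273) = 39)
N(u) = 20/3 - 7*u - u**2/3 (N(u) = -((u**2 + 21*u) - 20)/3 = -(-20 + u**2 + 21*u)/3 = 20/3 - 7*u - u**2/3)
G(B, l) = -6 + l**2/3 (G(B, l) = -6 + (l*l)/3 = -6 + l**2/3)
sqrt(G(-553, N(8 - 1*(-4))) + c(L)) = sqrt((-6 + (20/3 - 7*(8 - 1*(-4)) - (8 - 1*(-4))**2/3)**2/3) + 39) = sqrt((-6 + (20/3 - 7*(8 + 4) - (8 + 4)**2/3)**2/3) + 39) = sqrt((-6 + (20/3 - 7*12 - 1/3*12**2)**2/3) + 39) = sqrt((-6 + (20/3 - 84 - 1/3*144)**2/3) + 39) = sqrt((-6 + (20/3 - 84 - 48)**2/3) + 39) = sqrt((-6 + (-376/3)**2/3) + 39) = sqrt((-6 + (1/3)*(141376/9)) + 39) = sqrt((-6 + 141376/27) + 39) = sqrt(141214/27 + 39) = sqrt(142267/27) = sqrt(426801)/9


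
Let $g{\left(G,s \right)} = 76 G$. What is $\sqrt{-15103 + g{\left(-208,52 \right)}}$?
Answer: $i \sqrt{30911} \approx 175.82 i$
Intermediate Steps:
$\sqrt{-15103 + g{\left(-208,52 \right)}} = \sqrt{-15103 + 76 \left(-208\right)} = \sqrt{-15103 - 15808} = \sqrt{-30911} = i \sqrt{30911}$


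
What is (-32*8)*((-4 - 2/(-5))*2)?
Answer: 9216/5 ≈ 1843.2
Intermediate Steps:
(-32*8)*((-4 - 2/(-5))*2) = -256*(-4 - 2*(-1/5))*2 = -256*(-4 + 2/5)*2 = -(-4608)*2/5 = -256*(-36/5) = 9216/5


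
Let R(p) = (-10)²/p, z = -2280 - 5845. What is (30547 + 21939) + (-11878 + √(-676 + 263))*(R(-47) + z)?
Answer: 4539565892/47 - 381975*I*√413/47 ≈ 9.6586e+7 - 1.6516e+5*I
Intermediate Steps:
z = -8125
R(p) = 100/p
(30547 + 21939) + (-11878 + √(-676 + 263))*(R(-47) + z) = (30547 + 21939) + (-11878 + √(-676 + 263))*(100/(-47) - 8125) = 52486 + (-11878 + √(-413))*(100*(-1/47) - 8125) = 52486 + (-11878 + I*√413)*(-100/47 - 8125) = 52486 + (-11878 + I*√413)*(-381975/47) = 52486 + (4537099050/47 - 381975*I*√413/47) = 4539565892/47 - 381975*I*√413/47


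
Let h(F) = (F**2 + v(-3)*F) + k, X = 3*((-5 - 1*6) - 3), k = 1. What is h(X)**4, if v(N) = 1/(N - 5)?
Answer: 2514075857394721/256 ≈ 9.8206e+12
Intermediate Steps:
X = -42 (X = 3*((-5 - 6) - 3) = 3*(-11 - 3) = 3*(-14) = -42)
v(N) = 1/(-5 + N)
h(F) = 1 + F**2 - F/8 (h(F) = (F**2 + F/(-5 - 3)) + 1 = (F**2 + F/(-8)) + 1 = (F**2 - F/8) + 1 = 1 + F**2 - F/8)
h(X)**4 = (1 + (-42)**2 - 1/8*(-42))**4 = (1 + 1764 + 21/4)**4 = (7081/4)**4 = 2514075857394721/256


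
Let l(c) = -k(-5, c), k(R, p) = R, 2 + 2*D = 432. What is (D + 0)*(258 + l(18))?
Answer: 56545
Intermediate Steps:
D = 215 (D = -1 + (½)*432 = -1 + 216 = 215)
l(c) = 5 (l(c) = -1*(-5) = 5)
(D + 0)*(258 + l(18)) = (215 + 0)*(258 + 5) = 215*263 = 56545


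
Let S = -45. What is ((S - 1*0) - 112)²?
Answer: 24649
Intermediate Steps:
((S - 1*0) - 112)² = ((-45 - 1*0) - 112)² = ((-45 + 0) - 112)² = (-45 - 112)² = (-157)² = 24649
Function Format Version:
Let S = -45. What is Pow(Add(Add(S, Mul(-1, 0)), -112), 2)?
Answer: 24649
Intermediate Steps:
Pow(Add(Add(S, Mul(-1, 0)), -112), 2) = Pow(Add(Add(-45, Mul(-1, 0)), -112), 2) = Pow(Add(Add(-45, 0), -112), 2) = Pow(Add(-45, -112), 2) = Pow(-157, 2) = 24649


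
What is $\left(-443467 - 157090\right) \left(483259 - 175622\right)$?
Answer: $-184753553809$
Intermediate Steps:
$\left(-443467 - 157090\right) \left(483259 - 175622\right) = \left(-600557\right) 307637 = -184753553809$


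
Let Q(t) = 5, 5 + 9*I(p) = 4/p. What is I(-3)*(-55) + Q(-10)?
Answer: 1180/27 ≈ 43.704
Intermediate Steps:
I(p) = -5/9 + 4/(9*p) (I(p) = -5/9 + (4/p)/9 = -5/9 + 4/(9*p))
I(-3)*(-55) + Q(-10) = ((1/9)*(4 - 5*(-3))/(-3))*(-55) + 5 = ((1/9)*(-1/3)*(4 + 15))*(-55) + 5 = ((1/9)*(-1/3)*19)*(-55) + 5 = -19/27*(-55) + 5 = 1045/27 + 5 = 1180/27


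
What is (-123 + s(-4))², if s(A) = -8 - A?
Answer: 16129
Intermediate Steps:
(-123 + s(-4))² = (-123 + (-8 - 1*(-4)))² = (-123 + (-8 + 4))² = (-123 - 4)² = (-127)² = 16129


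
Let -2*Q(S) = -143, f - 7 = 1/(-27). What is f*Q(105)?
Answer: 13442/27 ≈ 497.85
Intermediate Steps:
f = 188/27 (f = 7 + 1/(-27) = 7 + 1*(-1/27) = 7 - 1/27 = 188/27 ≈ 6.9630)
Q(S) = 143/2 (Q(S) = -½*(-143) = 143/2)
f*Q(105) = (188/27)*(143/2) = 13442/27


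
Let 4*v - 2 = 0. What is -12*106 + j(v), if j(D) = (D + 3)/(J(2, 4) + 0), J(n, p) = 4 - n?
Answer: -5081/4 ≈ -1270.3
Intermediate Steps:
v = ½ (v = ½ + (¼)*0 = ½ + 0 = ½ ≈ 0.50000)
j(D) = 3/2 + D/2 (j(D) = (D + 3)/((4 - 1*2) + 0) = (3 + D)/((4 - 2) + 0) = (3 + D)/(2 + 0) = (3 + D)/2 = (3 + D)*(½) = 3/2 + D/2)
-12*106 + j(v) = -12*106 + (3/2 + (½)*(½)) = -1272 + (3/2 + ¼) = -1272 + 7/4 = -5081/4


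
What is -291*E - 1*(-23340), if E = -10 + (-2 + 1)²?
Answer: 25959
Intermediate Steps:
E = -9 (E = -10 + (-1)² = -10 + 1 = -9)
-291*E - 1*(-23340) = -291*(-9) - 1*(-23340) = 2619 + 23340 = 25959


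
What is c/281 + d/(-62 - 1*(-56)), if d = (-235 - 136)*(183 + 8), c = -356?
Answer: 19909805/1686 ≈ 11809.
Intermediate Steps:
d = -70861 (d = -371*191 = -70861)
c/281 + d/(-62 - 1*(-56)) = -356/281 - 70861/(-62 - 1*(-56)) = -356*1/281 - 70861/(-62 + 56) = -356/281 - 70861/(-6) = -356/281 - 70861*(-1/6) = -356/281 + 70861/6 = 19909805/1686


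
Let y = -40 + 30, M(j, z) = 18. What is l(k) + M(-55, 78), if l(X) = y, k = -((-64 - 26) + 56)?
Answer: 8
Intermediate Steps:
y = -10
k = 34 (k = -(-90 + 56) = -1*(-34) = 34)
l(X) = -10
l(k) + M(-55, 78) = -10 + 18 = 8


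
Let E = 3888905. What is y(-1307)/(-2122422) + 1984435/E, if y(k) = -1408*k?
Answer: -294477225811/825389752791 ≈ -0.35677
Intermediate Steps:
y(-1307)/(-2122422) + 1984435/E = -1408*(-1307)/(-2122422) + 1984435/3888905 = 1840256*(-1/2122422) + 1984435*(1/3888905) = -920128/1061211 + 396887/777781 = -294477225811/825389752791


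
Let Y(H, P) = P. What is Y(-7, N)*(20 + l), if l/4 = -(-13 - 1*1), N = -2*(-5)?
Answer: 760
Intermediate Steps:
N = 10
l = 56 (l = 4*(-(-13 - 1*1)) = 4*(-(-13 - 1)) = 4*(-1*(-14)) = 4*14 = 56)
Y(-7, N)*(20 + l) = 10*(20 + 56) = 10*76 = 760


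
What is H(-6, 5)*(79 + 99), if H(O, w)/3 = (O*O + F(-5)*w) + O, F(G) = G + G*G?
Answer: 69420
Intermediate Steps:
F(G) = G + G²
H(O, w) = 3*O + 3*O² + 60*w (H(O, w) = 3*((O*O + (-5*(1 - 5))*w) + O) = 3*((O² + (-5*(-4))*w) + O) = 3*((O² + 20*w) + O) = 3*(O + O² + 20*w) = 3*O + 3*O² + 60*w)
H(-6, 5)*(79 + 99) = (3*(-6) + 3*(-6)² + 60*5)*(79 + 99) = (-18 + 3*36 + 300)*178 = (-18 + 108 + 300)*178 = 390*178 = 69420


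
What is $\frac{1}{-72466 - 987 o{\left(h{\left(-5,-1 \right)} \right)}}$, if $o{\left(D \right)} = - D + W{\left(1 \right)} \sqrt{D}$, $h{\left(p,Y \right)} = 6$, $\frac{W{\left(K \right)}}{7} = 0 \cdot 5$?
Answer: $- \frac{1}{66544} \approx -1.5028 \cdot 10^{-5}$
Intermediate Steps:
$W{\left(K \right)} = 0$ ($W{\left(K \right)} = 7 \cdot 0 \cdot 5 = 7 \cdot 0 = 0$)
$o{\left(D \right)} = - D$ ($o{\left(D \right)} = - D + 0 \sqrt{D} = - D + 0 = - D$)
$\frac{1}{-72466 - 987 o{\left(h{\left(-5,-1 \right)} \right)}} = \frac{1}{-72466 - 987 \left(\left(-1\right) 6\right)} = \frac{1}{-72466 - -5922} = \frac{1}{-72466 + 5922} = \frac{1}{-66544} = - \frac{1}{66544}$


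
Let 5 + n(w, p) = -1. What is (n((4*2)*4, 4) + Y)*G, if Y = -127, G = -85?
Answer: 11305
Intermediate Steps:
n(w, p) = -6 (n(w, p) = -5 - 1 = -6)
(n((4*2)*4, 4) + Y)*G = (-6 - 127)*(-85) = -133*(-85) = 11305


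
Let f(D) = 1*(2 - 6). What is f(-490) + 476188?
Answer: 476184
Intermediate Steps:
f(D) = -4 (f(D) = 1*(-4) = -4)
f(-490) + 476188 = -4 + 476188 = 476184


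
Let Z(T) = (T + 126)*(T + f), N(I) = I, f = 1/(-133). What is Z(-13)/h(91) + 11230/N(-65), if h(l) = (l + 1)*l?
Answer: -96284941/556738 ≈ -172.94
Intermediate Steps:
f = -1/133 ≈ -0.0075188
h(l) = l*(1 + l) (h(l) = (1 + l)*l = l*(1 + l))
Z(T) = (126 + T)*(-1/133 + T) (Z(T) = (T + 126)*(T - 1/133) = (126 + T)*(-1/133 + T))
Z(-13)/h(91) + 11230/N(-65) = (-18/19 + (-13)² + (16757/133)*(-13))/((91*(1 + 91))) + 11230/(-65) = (-18/19 + 169 - 217841/133)/((91*92)) + 11230*(-1/65) = -195490/133/8372 - 2246/13 = -195490/133*1/8372 - 2246/13 = -97745/556738 - 2246/13 = -96284941/556738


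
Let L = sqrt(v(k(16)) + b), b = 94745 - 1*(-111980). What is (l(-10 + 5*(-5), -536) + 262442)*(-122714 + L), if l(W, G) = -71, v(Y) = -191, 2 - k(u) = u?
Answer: -32196594894 + 262371*sqrt(206534) ≈ -3.2077e+10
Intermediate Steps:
k(u) = 2 - u
b = 206725 (b = 94745 + 111980 = 206725)
L = sqrt(206534) (L = sqrt(-191 + 206725) = sqrt(206534) ≈ 454.46)
(l(-10 + 5*(-5), -536) + 262442)*(-122714 + L) = (-71 + 262442)*(-122714 + sqrt(206534)) = 262371*(-122714 + sqrt(206534)) = -32196594894 + 262371*sqrt(206534)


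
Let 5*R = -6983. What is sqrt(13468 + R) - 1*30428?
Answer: -30428 + sqrt(301785)/5 ≈ -30318.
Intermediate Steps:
R = -6983/5 (R = (1/5)*(-6983) = -6983/5 ≈ -1396.6)
sqrt(13468 + R) - 1*30428 = sqrt(13468 - 6983/5) - 1*30428 = sqrt(60357/5) - 30428 = sqrt(301785)/5 - 30428 = -30428 + sqrt(301785)/5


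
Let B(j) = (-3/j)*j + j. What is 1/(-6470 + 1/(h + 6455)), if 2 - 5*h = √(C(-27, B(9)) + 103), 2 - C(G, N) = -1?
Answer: -269619029977/1744435082184753 - √106/8722175410923765 ≈ -0.00015456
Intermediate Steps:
B(j) = -3 + j
C(G, N) = 3 (C(G, N) = 2 - 1*(-1) = 2 + 1 = 3)
h = ⅖ - √106/5 (h = ⅖ - √(3 + 103)/5 = ⅖ - √106/5 ≈ -1.6591)
1/(-6470 + 1/(h + 6455)) = 1/(-6470 + 1/((⅖ - √106/5) + 6455)) = 1/(-6470 + 1/(32277/5 - √106/5))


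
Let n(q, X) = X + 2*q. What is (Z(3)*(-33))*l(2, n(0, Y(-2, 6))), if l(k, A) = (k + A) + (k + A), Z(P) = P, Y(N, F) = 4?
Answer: -1188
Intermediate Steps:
l(k, A) = 2*A + 2*k (l(k, A) = (A + k) + (A + k) = 2*A + 2*k)
(Z(3)*(-33))*l(2, n(0, Y(-2, 6))) = (3*(-33))*(2*(4 + 2*0) + 2*2) = -99*(2*(4 + 0) + 4) = -99*(2*4 + 4) = -99*(8 + 4) = -99*12 = -1188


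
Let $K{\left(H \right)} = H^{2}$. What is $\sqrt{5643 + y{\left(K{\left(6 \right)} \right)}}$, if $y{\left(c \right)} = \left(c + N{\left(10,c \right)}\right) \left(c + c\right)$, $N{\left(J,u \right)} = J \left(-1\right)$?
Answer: $3 \sqrt{835} \approx 86.689$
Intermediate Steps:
$N{\left(J,u \right)} = - J$
$y{\left(c \right)} = 2 c \left(-10 + c\right)$ ($y{\left(c \right)} = \left(c - 10\right) \left(c + c\right) = \left(c - 10\right) 2 c = \left(-10 + c\right) 2 c = 2 c \left(-10 + c\right)$)
$\sqrt{5643 + y{\left(K{\left(6 \right)} \right)}} = \sqrt{5643 + 2 \cdot 6^{2} \left(-10 + 6^{2}\right)} = \sqrt{5643 + 2 \cdot 36 \left(-10 + 36\right)} = \sqrt{5643 + 2 \cdot 36 \cdot 26} = \sqrt{5643 + 1872} = \sqrt{7515} = 3 \sqrt{835}$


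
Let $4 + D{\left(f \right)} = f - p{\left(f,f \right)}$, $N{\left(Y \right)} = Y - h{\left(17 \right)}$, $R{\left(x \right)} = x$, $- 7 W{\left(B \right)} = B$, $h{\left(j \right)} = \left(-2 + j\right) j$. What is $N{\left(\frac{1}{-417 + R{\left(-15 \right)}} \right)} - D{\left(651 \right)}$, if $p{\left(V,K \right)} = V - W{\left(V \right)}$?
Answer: $- \frac{68257}{432} \approx -158.0$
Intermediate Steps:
$h{\left(j \right)} = j \left(-2 + j\right)$
$W{\left(B \right)} = - \frac{B}{7}$
$N{\left(Y \right)} = -255 + Y$ ($N{\left(Y \right)} = Y - 17 \left(-2 + 17\right) = Y - 17 \cdot 15 = Y - 255 = -255 + Y$)
$p{\left(V,K \right)} = \frac{8 V}{7}$ ($p{\left(V,K \right)} = V - - \frac{V}{7} = V + \frac{V}{7} = \frac{8 V}{7}$)
$D{\left(f \right)} = -4 - \frac{f}{7}$ ($D{\left(f \right)} = -4 + \left(f - \frac{8 f}{7}\right) = -4 - \frac{f}{7}$)
$N{\left(\frac{1}{-417 + R{\left(-15 \right)}} \right)} - D{\left(651 \right)} = \left(-255 + \frac{1}{-417 - 15}\right) - \left(-4 - 93\right) = \left(-255 + \frac{1}{-432}\right) - \left(-4 - 93\right) = \left(-255 - \frac{1}{432}\right) - -97 = - \frac{110161}{432} + 97 = - \frac{68257}{432}$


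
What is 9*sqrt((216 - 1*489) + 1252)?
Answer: 9*sqrt(979) ≈ 281.60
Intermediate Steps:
9*sqrt((216 - 1*489) + 1252) = 9*sqrt((216 - 489) + 1252) = 9*sqrt(-273 + 1252) = 9*sqrt(979)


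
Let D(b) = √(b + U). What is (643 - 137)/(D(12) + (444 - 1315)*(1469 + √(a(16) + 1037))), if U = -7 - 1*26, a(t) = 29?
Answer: 506/(-1279499 - 871*√1066 + I*√21) ≈ -0.00038687 - 1.3555e-9*I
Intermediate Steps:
U = -33 (U = -7 - 26 = -33)
D(b) = √(-33 + b) (D(b) = √(b - 33) = √(-33 + b))
(643 - 137)/(D(12) + (444 - 1315)*(1469 + √(a(16) + 1037))) = (643 - 137)/(√(-33 + 12) + (444 - 1315)*(1469 + √(29 + 1037))) = 506/(√(-21) - 871*(1469 + √1066)) = 506/(I*√21 + (-1279499 - 871*√1066)) = 506/(-1279499 - 871*√1066 + I*√21)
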